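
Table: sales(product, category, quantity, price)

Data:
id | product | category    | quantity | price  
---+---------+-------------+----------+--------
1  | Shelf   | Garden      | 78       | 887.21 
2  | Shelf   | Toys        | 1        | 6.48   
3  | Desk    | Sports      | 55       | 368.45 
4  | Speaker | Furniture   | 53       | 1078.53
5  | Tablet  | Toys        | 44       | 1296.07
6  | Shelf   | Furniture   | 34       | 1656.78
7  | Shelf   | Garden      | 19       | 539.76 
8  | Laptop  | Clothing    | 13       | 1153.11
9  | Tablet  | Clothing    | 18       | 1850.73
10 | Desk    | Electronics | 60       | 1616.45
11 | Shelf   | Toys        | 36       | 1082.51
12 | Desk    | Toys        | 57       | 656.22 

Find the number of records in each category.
SELECT category, COUNT(*) as count
FROM sales
GROUP BY category

Result:
  Clothing: 2
  Electronics: 1
  Furniture: 2
  Garden: 2
  Sports: 1
  Toys: 4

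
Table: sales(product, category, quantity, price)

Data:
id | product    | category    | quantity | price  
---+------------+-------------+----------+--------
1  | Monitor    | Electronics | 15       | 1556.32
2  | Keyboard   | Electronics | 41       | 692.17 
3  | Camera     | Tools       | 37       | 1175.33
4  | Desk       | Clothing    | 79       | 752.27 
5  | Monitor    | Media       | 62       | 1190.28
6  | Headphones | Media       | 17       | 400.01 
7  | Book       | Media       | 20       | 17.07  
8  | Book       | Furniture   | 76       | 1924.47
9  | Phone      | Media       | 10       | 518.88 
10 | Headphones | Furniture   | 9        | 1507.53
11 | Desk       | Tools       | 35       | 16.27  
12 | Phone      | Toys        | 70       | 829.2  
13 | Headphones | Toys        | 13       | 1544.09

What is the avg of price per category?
SELECT category, AVG(price) as result
FROM sales
GROUP BY category

Result:
  Clothing: 752.27
  Electronics: 1124.25
  Furniture: 1716.00
  Media: 531.56
  Tools: 595.80
  Toys: 1186.65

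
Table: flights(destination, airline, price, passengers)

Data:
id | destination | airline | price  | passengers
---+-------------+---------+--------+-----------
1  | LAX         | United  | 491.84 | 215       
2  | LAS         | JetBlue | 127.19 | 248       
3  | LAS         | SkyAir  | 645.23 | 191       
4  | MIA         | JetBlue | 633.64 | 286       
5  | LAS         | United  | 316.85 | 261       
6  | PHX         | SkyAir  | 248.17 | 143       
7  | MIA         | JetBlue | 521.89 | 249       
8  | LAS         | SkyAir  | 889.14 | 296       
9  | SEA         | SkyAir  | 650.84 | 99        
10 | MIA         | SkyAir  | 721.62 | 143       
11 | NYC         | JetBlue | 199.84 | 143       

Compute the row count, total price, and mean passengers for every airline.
SELECT airline,
       COUNT(*) as cnt,
       SUM(price) as total_price,
       AVG(passengers) as avg_passengers
FROM flights
GROUP BY airline

Result:
  JetBlue: 4 records, 1482.56 total price, 231.50 avg passengers
  SkyAir: 5 records, 3155.00 total price, 174.40 avg passengers
  United: 2 records, 808.69 total price, 238.00 avg passengers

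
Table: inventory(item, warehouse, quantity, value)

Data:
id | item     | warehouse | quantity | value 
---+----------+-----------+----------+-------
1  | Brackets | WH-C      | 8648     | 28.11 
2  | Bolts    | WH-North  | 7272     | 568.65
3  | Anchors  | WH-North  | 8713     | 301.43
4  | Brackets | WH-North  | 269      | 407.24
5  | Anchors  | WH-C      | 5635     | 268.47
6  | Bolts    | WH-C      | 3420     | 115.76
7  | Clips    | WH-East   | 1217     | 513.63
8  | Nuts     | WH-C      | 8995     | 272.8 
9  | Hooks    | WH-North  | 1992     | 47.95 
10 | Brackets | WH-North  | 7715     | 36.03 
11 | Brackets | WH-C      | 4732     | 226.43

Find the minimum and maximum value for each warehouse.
SELECT warehouse, MIN(value), MAX(value)
FROM inventory
GROUP BY warehouse

Result:
  WH-C: min=28.11, max=272.80
  WH-East: min=513.63, max=513.63
  WH-North: min=36.03, max=568.65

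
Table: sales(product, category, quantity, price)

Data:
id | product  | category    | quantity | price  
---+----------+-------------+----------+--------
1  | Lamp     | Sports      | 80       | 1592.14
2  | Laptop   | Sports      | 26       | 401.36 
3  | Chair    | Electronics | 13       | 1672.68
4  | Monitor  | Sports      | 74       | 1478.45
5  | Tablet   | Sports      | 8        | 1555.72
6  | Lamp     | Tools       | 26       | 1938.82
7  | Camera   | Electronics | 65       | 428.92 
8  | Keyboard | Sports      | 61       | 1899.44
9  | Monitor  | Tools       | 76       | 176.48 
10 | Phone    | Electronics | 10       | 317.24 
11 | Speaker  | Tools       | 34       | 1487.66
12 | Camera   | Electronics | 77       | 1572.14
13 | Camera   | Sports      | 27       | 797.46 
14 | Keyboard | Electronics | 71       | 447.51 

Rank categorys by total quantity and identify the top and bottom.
SELECT category, SUM(quantity)
FROM sales
GROUP BY category
ORDER BY SUM(quantity)

All groups:
  Tools: 136
  Electronics: 236
  Sports: 276

Highest: Sports (276)
Lowest: Tools (136)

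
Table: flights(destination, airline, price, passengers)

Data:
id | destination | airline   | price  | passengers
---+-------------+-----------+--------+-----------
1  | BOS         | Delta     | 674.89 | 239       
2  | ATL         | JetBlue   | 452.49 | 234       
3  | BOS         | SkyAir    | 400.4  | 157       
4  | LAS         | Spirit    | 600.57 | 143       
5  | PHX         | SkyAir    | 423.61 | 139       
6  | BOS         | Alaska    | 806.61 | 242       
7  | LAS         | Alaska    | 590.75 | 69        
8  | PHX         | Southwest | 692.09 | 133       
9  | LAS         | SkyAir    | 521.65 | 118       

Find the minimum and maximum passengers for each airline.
SELECT airline, MIN(passengers), MAX(passengers)
FROM flights
GROUP BY airline

Result:
  Alaska: min=69, max=242
  Delta: min=239, max=239
  JetBlue: min=234, max=234
  SkyAir: min=118, max=157
  Southwest: min=133, max=133
  Spirit: min=143, max=143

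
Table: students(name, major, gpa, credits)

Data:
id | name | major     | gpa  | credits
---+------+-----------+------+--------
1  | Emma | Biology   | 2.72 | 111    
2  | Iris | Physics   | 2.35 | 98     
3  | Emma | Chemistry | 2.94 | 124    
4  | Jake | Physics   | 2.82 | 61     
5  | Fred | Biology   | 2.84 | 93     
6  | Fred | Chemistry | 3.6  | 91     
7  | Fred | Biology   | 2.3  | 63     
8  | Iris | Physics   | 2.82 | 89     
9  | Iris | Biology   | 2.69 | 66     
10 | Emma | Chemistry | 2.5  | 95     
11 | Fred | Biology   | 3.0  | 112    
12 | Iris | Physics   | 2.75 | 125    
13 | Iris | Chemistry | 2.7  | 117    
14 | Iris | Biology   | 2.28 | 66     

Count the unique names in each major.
SELECT major, COUNT(DISTINCT name)
FROM students
GROUP BY major

Result:
  Biology: 3 distinct
  Chemistry: 3 distinct
  Physics: 2 distinct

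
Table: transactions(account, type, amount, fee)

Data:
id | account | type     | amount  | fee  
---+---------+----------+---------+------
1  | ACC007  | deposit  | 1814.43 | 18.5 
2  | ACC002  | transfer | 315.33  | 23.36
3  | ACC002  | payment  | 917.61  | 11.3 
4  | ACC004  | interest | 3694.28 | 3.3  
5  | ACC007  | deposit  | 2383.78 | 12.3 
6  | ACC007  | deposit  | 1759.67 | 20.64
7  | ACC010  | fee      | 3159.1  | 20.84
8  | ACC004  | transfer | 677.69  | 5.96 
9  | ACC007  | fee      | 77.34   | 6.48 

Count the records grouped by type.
SELECT type, COUNT(*) as count
FROM transactions
GROUP BY type

Result:
  deposit: 3
  fee: 2
  interest: 1
  payment: 1
  transfer: 2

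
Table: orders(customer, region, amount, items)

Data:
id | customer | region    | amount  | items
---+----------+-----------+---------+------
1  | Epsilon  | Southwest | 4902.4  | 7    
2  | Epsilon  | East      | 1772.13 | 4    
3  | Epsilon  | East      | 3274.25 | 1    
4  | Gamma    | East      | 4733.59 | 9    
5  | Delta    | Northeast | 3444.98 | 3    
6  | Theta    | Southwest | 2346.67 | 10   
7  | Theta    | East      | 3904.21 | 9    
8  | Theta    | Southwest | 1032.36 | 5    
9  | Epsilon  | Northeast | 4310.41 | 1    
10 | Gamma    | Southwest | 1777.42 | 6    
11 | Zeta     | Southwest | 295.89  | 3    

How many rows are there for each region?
SELECT region, COUNT(*) as count
FROM orders
GROUP BY region

Result:
  East: 4
  Northeast: 2
  Southwest: 5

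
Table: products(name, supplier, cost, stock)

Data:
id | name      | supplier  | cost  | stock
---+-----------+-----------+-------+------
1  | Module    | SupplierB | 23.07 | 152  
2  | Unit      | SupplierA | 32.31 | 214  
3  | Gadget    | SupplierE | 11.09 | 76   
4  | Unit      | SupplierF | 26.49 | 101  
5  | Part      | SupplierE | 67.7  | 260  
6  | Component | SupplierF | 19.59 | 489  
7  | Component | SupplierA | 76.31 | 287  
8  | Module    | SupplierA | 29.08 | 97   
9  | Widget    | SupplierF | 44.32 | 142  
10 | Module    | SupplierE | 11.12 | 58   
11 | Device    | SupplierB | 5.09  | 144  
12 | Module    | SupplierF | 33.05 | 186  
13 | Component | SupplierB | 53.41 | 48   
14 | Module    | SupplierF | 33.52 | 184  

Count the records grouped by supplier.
SELECT supplier, COUNT(*) as count
FROM products
GROUP BY supplier

Result:
  SupplierA: 3
  SupplierB: 3
  SupplierE: 3
  SupplierF: 5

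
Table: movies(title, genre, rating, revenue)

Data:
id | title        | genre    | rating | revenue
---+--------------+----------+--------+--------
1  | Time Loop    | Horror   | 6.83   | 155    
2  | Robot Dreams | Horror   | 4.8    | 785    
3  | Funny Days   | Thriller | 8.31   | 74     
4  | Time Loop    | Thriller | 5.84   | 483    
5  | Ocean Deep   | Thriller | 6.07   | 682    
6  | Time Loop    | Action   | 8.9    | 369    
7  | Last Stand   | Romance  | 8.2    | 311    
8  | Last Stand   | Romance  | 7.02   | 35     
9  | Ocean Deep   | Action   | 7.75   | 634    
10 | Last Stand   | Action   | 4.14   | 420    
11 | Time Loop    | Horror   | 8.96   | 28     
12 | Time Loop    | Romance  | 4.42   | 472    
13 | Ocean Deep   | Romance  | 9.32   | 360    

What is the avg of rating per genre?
SELECT genre, AVG(rating) as result
FROM movies
GROUP BY genre

Result:
  Action: 6.93
  Horror: 6.86
  Romance: 7.24
  Thriller: 6.74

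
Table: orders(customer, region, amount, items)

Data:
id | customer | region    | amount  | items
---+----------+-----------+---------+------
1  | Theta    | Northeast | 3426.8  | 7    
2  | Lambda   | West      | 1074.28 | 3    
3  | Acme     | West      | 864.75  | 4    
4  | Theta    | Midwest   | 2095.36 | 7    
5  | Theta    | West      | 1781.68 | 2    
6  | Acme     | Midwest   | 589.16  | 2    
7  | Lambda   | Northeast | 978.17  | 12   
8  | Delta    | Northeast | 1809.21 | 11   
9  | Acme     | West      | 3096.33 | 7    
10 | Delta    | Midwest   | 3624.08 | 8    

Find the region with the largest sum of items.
SELECT region, SUM(items) as val
FROM orders
GROUP BY region
ORDER BY val DESC
LIMIT 1

Result: Northeast with sum(items) = 30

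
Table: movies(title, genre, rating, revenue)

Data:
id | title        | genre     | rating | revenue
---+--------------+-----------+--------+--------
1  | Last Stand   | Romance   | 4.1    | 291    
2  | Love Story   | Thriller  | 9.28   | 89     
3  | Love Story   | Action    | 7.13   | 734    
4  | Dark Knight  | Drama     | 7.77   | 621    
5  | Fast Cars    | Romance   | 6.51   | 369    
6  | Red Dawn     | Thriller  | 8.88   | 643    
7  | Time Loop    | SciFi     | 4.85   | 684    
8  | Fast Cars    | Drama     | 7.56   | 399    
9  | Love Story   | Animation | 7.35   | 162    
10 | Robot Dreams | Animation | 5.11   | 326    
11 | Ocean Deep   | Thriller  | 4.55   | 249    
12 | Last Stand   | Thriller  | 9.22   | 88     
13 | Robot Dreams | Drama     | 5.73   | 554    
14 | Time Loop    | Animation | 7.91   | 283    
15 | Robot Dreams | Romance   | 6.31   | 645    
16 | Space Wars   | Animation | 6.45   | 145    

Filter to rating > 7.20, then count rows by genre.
SELECT genre, COUNT(*)
FROM movies
WHERE rating > 7.20
GROUP BY genre

Note: WHERE filters rows before grouping.

Result:
  Animation: 2
  Drama: 2
  Thriller: 3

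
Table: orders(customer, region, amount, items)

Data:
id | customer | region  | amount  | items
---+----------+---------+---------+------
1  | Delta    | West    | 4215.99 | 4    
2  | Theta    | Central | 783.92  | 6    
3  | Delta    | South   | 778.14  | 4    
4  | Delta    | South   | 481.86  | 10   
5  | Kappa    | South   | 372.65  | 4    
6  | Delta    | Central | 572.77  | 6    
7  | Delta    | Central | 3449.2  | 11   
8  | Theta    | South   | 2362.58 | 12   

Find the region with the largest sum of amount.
SELECT region, SUM(amount) as val
FROM orders
GROUP BY region
ORDER BY val DESC
LIMIT 1

Result: Central with sum(amount) = 4805.89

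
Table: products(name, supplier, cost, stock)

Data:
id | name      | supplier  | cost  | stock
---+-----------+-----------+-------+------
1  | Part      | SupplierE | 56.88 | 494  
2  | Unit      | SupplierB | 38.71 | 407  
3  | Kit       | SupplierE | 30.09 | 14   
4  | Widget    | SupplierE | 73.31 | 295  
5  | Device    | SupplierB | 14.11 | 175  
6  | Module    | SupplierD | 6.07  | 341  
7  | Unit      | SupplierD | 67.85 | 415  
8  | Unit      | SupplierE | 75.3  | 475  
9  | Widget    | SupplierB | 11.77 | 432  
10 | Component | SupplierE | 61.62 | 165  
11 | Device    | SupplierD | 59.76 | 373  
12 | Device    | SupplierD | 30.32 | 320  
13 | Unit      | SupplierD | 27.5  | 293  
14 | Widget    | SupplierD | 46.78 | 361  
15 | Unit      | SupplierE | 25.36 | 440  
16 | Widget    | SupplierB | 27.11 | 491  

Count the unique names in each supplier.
SELECT supplier, COUNT(DISTINCT name)
FROM products
GROUP BY supplier

Result:
  SupplierB: 3 distinct
  SupplierD: 4 distinct
  SupplierE: 5 distinct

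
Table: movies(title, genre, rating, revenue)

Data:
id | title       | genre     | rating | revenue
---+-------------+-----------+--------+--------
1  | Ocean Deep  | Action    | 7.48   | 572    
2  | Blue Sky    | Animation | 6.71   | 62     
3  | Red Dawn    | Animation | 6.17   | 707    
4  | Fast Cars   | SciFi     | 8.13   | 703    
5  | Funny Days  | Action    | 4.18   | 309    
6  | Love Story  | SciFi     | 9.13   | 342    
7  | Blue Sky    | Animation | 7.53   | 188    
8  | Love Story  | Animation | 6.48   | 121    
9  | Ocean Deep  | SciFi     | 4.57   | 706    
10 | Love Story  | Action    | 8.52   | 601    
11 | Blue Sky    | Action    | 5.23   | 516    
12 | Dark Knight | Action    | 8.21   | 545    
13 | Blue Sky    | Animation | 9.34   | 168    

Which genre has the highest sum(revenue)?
SELECT genre, SUM(revenue) as val
FROM movies
GROUP BY genre
ORDER BY val DESC
LIMIT 1

Result: Action with sum(revenue) = 2543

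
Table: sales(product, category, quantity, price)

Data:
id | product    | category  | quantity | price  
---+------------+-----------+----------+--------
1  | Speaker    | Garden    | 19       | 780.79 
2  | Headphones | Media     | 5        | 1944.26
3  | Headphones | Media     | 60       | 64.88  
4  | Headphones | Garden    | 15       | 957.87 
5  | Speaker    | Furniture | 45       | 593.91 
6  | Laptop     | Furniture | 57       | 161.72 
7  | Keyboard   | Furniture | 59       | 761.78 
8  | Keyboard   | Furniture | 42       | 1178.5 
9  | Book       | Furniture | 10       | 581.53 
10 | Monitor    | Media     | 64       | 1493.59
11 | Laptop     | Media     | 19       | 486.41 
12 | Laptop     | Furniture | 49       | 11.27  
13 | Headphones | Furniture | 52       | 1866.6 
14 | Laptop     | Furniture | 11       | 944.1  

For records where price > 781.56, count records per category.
SELECT category, COUNT(*)
FROM sales
WHERE price > 781.56
GROUP BY category

Note: WHERE filters rows before grouping.

Result:
  Furniture: 3
  Garden: 1
  Media: 2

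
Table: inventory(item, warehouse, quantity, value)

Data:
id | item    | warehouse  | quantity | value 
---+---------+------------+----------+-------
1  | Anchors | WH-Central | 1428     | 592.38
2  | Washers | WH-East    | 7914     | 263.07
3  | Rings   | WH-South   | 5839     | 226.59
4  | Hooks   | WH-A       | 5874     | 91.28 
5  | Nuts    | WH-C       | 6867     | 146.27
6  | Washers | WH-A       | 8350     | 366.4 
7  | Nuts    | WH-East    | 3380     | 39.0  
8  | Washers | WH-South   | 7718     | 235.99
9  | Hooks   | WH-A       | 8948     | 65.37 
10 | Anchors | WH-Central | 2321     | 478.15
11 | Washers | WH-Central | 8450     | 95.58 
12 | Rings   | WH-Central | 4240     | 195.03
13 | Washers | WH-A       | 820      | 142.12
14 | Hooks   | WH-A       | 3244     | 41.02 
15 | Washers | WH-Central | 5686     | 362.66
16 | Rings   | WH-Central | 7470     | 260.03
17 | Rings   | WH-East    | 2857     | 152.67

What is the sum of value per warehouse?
SELECT warehouse, SUM(value) as result
FROM inventory
GROUP BY warehouse

Result:
  WH-A: 706.19
  WH-C: 146.27
  WH-Central: 1983.83
  WH-East: 454.74
  WH-South: 462.58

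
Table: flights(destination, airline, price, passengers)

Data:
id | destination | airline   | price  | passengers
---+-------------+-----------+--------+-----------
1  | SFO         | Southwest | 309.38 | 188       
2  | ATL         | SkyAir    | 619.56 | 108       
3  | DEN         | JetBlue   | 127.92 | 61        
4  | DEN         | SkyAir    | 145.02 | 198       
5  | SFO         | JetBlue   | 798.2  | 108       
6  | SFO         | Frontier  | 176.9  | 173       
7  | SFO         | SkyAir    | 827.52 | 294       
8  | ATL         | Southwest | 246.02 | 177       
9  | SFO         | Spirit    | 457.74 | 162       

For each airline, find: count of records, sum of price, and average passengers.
SELECT airline,
       COUNT(*) as cnt,
       SUM(price) as total_price,
       AVG(passengers) as avg_passengers
FROM flights
GROUP BY airline

Result:
  Frontier: 1 records, 176.90 total price, 173.00 avg passengers
  JetBlue: 2 records, 926.12 total price, 84.50 avg passengers
  SkyAir: 3 records, 1592.10 total price, 200.00 avg passengers
  Southwest: 2 records, 555.40 total price, 182.50 avg passengers
  Spirit: 1 records, 457.74 total price, 162.00 avg passengers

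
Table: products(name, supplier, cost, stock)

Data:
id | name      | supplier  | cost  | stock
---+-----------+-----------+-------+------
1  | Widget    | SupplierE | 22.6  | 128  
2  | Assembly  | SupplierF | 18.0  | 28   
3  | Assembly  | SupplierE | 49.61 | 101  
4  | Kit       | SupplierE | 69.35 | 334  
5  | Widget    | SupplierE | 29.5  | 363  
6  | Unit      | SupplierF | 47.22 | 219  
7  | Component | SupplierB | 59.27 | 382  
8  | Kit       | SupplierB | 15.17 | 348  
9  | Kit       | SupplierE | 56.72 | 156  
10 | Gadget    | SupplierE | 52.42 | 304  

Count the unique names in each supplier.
SELECT supplier, COUNT(DISTINCT name)
FROM products
GROUP BY supplier

Result:
  SupplierB: 2 distinct
  SupplierE: 4 distinct
  SupplierF: 2 distinct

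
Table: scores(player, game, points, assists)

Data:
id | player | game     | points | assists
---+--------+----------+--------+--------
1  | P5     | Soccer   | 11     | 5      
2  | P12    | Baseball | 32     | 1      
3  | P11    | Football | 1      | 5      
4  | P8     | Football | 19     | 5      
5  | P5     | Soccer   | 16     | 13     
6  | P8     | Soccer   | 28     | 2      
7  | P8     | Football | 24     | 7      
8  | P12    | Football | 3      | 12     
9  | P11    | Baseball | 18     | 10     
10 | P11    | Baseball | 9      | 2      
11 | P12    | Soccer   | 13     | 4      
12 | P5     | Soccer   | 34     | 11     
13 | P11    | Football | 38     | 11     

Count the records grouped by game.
SELECT game, COUNT(*) as count
FROM scores
GROUP BY game

Result:
  Baseball: 3
  Football: 5
  Soccer: 5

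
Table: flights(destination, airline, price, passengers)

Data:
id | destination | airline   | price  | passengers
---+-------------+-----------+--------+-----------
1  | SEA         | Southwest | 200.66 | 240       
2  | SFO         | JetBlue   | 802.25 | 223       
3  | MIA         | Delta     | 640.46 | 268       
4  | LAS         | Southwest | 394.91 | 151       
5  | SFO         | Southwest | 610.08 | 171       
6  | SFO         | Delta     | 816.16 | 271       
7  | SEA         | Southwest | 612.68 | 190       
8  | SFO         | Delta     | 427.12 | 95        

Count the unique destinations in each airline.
SELECT airline, COUNT(DISTINCT destination)
FROM flights
GROUP BY airline

Result:
  Delta: 2 distinct
  JetBlue: 1 distinct
  Southwest: 3 distinct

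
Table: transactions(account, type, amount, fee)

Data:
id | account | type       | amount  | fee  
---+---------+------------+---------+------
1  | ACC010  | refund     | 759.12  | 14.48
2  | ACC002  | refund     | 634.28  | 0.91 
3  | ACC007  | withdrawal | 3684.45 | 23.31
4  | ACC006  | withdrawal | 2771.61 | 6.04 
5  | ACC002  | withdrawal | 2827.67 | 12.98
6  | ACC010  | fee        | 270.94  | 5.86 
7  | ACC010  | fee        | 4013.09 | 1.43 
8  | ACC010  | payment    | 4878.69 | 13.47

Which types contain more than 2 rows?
SELECT type, COUNT(*) as cnt
FROM transactions
GROUP BY type
HAVING COUNT(*) > 2

Result:
  withdrawal: 3

Note: HAVING filters groups after aggregation, WHERE filters rows before.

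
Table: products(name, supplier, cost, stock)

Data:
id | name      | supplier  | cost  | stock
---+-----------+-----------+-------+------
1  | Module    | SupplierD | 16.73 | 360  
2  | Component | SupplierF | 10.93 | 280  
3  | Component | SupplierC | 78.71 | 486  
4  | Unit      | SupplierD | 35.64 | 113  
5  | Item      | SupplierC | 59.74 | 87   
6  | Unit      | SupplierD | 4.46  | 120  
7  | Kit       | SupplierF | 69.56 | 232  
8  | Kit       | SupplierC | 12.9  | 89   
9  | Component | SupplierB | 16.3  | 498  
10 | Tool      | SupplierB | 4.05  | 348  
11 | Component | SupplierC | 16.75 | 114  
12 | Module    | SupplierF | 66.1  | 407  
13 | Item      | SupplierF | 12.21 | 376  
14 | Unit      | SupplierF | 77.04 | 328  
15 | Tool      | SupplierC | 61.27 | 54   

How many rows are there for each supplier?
SELECT supplier, COUNT(*) as count
FROM products
GROUP BY supplier

Result:
  SupplierB: 2
  SupplierC: 5
  SupplierD: 3
  SupplierF: 5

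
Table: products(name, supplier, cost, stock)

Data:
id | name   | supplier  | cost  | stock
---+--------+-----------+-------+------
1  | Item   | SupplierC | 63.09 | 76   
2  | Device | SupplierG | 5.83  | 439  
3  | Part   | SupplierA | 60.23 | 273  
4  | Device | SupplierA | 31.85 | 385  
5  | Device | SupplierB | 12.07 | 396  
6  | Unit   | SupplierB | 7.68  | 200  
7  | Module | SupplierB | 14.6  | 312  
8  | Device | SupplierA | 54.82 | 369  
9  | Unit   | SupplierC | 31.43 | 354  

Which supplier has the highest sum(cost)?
SELECT supplier, SUM(cost) as val
FROM products
GROUP BY supplier
ORDER BY val DESC
LIMIT 1

Result: SupplierA with sum(cost) = 146.90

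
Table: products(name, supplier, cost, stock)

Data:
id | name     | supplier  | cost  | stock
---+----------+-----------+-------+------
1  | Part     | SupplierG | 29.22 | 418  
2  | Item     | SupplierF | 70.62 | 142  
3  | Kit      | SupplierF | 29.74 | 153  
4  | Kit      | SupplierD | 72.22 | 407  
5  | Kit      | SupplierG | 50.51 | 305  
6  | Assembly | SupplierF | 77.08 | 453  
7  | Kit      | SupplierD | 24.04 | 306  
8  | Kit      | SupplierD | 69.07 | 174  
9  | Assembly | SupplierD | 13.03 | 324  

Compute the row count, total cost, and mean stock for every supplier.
SELECT supplier,
       COUNT(*) as cnt,
       SUM(cost) as total_cost,
       AVG(stock) as avg_stock
FROM products
GROUP BY supplier

Result:
  SupplierD: 4 records, 178.36 total cost, 302.75 avg stock
  SupplierF: 3 records, 177.44 total cost, 249.33 avg stock
  SupplierG: 2 records, 79.73 total cost, 361.50 avg stock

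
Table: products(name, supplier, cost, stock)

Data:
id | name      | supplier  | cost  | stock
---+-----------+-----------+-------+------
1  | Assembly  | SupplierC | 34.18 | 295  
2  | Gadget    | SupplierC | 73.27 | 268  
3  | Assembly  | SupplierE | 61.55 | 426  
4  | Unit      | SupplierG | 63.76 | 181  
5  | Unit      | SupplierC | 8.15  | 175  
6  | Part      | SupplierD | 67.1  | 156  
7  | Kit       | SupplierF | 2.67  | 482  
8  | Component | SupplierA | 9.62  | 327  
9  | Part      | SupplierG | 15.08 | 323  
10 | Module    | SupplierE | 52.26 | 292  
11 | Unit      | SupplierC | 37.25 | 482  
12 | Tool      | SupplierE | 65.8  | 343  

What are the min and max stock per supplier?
SELECT supplier, MIN(stock), MAX(stock)
FROM products
GROUP BY supplier

Result:
  SupplierA: min=327, max=327
  SupplierC: min=175, max=482
  SupplierD: min=156, max=156
  SupplierE: min=292, max=426
  SupplierF: min=482, max=482
  SupplierG: min=181, max=323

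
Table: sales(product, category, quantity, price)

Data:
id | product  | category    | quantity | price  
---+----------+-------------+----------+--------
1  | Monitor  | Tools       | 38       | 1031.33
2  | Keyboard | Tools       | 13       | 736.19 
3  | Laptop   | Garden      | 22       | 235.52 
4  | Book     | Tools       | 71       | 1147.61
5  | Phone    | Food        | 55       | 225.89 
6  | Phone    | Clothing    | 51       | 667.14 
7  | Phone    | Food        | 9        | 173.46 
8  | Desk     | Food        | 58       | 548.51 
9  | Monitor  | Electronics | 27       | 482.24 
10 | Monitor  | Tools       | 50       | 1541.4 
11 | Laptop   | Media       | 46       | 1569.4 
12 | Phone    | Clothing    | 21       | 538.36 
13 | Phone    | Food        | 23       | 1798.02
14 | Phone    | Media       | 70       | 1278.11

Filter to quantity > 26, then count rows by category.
SELECT category, COUNT(*)
FROM sales
WHERE quantity > 26
GROUP BY category

Note: WHERE filters rows before grouping.

Result:
  Clothing: 1
  Electronics: 1
  Food: 2
  Media: 2
  Tools: 3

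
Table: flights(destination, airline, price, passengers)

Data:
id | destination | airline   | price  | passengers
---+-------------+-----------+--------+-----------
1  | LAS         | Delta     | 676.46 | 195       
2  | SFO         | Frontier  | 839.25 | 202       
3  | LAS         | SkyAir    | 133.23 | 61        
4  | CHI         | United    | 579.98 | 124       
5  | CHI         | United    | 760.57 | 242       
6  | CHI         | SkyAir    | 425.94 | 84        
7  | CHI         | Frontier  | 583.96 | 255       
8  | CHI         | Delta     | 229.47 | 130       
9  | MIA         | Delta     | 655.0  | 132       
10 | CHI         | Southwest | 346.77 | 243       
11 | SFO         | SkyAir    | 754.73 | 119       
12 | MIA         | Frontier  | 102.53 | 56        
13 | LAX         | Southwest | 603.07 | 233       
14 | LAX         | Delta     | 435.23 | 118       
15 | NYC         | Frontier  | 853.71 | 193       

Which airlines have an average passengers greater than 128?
SELECT airline, AVG(passengers)
FROM flights
GROUP BY airline
HAVING AVG(passengers) > 128

Result:
  Delta: avg=143.75
  Frontier: avg=176.50
  Southwest: avg=238.00
  United: avg=183.00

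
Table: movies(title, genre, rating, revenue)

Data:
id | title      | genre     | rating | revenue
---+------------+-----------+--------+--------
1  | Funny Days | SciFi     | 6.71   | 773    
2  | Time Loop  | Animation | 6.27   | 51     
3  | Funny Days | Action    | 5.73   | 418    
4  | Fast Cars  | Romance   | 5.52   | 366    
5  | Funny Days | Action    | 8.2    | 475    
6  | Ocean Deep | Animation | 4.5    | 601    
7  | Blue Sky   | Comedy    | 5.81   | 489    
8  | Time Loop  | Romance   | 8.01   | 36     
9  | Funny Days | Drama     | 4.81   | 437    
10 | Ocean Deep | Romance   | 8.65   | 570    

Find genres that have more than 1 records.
SELECT genre, COUNT(*) as cnt
FROM movies
GROUP BY genre
HAVING COUNT(*) > 1

Result:
  Action: 2
  Animation: 2
  Romance: 3

Note: HAVING filters groups after aggregation, WHERE filters rows before.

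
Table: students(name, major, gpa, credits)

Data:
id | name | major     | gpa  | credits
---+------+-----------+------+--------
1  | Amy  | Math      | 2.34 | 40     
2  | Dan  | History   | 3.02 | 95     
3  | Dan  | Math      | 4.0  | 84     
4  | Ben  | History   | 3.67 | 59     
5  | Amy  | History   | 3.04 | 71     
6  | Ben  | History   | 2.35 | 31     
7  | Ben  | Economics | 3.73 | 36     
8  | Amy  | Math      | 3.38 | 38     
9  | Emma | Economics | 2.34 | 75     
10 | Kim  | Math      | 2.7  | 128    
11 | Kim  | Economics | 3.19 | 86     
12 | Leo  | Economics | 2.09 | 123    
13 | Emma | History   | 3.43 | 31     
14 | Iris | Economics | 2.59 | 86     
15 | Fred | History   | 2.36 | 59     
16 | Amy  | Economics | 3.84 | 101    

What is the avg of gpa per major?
SELECT major, AVG(gpa) as result
FROM students
GROUP BY major

Result:
  Economics: 2.96
  History: 2.98
  Math: 3.11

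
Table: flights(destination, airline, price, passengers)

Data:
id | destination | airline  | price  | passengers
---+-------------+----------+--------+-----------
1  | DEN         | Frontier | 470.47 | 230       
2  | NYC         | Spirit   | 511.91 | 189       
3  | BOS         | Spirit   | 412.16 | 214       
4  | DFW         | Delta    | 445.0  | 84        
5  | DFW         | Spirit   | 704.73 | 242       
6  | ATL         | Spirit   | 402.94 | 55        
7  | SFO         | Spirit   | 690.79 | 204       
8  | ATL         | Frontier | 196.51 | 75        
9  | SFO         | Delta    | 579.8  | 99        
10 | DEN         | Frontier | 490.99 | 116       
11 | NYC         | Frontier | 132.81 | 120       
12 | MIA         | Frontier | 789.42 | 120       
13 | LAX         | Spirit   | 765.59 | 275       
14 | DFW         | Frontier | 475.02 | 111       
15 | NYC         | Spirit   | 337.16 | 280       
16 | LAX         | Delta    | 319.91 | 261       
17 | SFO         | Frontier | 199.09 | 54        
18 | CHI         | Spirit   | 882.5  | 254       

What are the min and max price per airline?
SELECT airline, MIN(price), MAX(price)
FROM flights
GROUP BY airline

Result:
  Delta: min=319.91, max=579.80
  Frontier: min=132.81, max=789.42
  Spirit: min=337.16, max=882.50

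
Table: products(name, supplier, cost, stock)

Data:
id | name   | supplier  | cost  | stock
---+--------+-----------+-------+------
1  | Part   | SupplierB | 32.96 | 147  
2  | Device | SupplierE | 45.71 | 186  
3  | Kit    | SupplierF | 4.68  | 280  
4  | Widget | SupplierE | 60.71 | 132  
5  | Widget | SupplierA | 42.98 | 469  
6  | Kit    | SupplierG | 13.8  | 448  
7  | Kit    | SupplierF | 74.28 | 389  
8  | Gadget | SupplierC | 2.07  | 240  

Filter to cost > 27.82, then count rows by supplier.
SELECT supplier, COUNT(*)
FROM products
WHERE cost > 27.82
GROUP BY supplier

Note: WHERE filters rows before grouping.

Result:
  SupplierA: 1
  SupplierB: 1
  SupplierE: 2
  SupplierF: 1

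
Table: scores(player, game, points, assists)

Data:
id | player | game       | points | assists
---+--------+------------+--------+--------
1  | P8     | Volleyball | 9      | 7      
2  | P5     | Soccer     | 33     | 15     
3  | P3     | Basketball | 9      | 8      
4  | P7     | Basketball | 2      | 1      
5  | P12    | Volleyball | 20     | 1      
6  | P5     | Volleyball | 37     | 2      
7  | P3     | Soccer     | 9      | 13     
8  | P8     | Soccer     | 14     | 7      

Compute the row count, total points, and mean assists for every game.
SELECT game,
       COUNT(*) as cnt,
       SUM(points) as total_points,
       AVG(assists) as avg_assists
FROM scores
GROUP BY game

Result:
  Basketball: 2 records, 11 total points, 4.50 avg assists
  Soccer: 3 records, 56 total points, 11.67 avg assists
  Volleyball: 3 records, 66 total points, 3.33 avg assists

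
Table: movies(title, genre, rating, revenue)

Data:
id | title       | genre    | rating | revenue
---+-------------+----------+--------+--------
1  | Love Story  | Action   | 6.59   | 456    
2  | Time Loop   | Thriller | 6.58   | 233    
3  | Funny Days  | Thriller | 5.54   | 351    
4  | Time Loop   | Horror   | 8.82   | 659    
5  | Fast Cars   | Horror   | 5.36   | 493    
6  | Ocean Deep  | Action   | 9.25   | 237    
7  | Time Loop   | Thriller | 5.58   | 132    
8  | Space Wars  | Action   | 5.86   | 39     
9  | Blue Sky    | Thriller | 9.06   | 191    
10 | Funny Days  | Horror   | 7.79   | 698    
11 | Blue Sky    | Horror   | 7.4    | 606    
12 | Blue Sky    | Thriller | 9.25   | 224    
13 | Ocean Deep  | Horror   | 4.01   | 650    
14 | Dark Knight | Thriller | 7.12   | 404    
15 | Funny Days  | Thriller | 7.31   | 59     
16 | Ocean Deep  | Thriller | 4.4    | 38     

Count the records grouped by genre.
SELECT genre, COUNT(*) as count
FROM movies
GROUP BY genre

Result:
  Action: 3
  Horror: 5
  Thriller: 8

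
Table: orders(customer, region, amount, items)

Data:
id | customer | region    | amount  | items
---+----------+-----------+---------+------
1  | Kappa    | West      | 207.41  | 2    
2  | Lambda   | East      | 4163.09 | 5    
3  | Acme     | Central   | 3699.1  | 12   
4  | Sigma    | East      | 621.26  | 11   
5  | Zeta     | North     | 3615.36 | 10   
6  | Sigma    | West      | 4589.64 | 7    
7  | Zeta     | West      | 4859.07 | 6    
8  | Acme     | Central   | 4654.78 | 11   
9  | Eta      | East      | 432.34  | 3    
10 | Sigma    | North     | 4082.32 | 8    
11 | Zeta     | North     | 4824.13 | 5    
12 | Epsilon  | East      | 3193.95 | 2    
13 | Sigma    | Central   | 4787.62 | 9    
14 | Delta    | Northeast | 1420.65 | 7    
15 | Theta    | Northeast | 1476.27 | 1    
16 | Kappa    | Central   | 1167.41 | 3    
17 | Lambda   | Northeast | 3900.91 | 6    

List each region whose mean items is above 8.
SELECT region, AVG(items)
FROM orders
GROUP BY region
HAVING AVG(items) > 8

Result:
  Central: avg=8.75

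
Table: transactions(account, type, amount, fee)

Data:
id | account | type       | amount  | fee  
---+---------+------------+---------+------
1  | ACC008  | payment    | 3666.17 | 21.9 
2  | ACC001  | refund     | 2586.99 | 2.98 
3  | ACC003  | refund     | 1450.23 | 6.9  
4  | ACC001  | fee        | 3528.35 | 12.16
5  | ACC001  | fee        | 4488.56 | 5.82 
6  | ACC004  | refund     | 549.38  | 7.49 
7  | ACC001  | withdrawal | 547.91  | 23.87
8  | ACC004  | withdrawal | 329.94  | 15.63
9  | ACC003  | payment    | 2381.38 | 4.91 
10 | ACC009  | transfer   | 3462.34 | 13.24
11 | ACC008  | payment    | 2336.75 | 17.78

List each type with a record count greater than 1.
SELECT type, COUNT(*) as cnt
FROM transactions
GROUP BY type
HAVING COUNT(*) > 1

Result:
  fee: 2
  payment: 3
  refund: 3
  withdrawal: 2

Note: HAVING filters groups after aggregation, WHERE filters rows before.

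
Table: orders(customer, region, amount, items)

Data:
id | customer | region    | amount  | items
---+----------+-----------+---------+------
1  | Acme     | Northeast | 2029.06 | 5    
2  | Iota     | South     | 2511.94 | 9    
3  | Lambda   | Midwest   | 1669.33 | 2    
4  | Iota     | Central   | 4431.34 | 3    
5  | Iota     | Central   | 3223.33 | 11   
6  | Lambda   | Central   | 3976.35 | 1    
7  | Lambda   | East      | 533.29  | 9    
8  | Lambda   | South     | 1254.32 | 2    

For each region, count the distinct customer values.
SELECT region, COUNT(DISTINCT customer)
FROM orders
GROUP BY region

Result:
  Central: 2 distinct
  East: 1 distinct
  Midwest: 1 distinct
  Northeast: 1 distinct
  South: 2 distinct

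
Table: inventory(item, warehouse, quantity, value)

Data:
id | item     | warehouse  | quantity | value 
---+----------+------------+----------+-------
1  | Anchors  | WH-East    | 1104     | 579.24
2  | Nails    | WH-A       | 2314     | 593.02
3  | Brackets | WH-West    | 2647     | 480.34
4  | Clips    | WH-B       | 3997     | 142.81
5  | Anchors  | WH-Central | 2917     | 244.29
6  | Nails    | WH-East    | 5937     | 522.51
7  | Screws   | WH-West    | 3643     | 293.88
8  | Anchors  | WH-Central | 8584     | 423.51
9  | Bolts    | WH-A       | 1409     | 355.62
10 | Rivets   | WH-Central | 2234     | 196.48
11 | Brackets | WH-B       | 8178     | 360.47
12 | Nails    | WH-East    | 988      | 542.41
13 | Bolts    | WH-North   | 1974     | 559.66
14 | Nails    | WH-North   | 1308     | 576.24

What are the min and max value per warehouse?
SELECT warehouse, MIN(value), MAX(value)
FROM inventory
GROUP BY warehouse

Result:
  WH-A: min=355.62, max=593.02
  WH-B: min=142.81, max=360.47
  WH-Central: min=196.48, max=423.51
  WH-East: min=522.51, max=579.24
  WH-North: min=559.66, max=576.24
  WH-West: min=293.88, max=480.34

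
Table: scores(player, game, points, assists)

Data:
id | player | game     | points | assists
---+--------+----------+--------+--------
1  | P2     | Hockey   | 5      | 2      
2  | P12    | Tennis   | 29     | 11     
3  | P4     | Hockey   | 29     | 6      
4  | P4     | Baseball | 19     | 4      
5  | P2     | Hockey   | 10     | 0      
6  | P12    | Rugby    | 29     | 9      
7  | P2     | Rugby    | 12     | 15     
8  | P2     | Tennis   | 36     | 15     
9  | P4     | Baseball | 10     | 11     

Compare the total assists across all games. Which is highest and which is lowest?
SELECT game, SUM(assists)
FROM scores
GROUP BY game
ORDER BY SUM(assists)

All groups:
  Hockey: 8
  Baseball: 15
  Rugby: 24
  Tennis: 26

Highest: Tennis (26)
Lowest: Hockey (8)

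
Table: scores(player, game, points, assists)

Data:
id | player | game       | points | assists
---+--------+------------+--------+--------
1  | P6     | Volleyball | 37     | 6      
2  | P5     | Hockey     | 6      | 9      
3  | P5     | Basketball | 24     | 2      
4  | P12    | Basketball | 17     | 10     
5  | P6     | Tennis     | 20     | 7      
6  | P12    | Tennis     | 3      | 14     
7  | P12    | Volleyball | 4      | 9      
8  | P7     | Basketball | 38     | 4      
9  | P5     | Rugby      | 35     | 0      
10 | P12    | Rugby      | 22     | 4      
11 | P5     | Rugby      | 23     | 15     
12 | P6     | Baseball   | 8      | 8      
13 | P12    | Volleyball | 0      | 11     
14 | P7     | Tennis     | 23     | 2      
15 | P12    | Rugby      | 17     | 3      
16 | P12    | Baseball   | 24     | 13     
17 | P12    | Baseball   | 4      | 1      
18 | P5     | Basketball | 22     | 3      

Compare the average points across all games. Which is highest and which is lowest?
SELECT game, AVG(points)
FROM scores
GROUP BY game
ORDER BY AVG(points)

All groups:
  Hockey: 6.00
  Baseball: 12.00
  Volleyball: 13.67
  Tennis: 15.33
  Rugby: 24.25
  Basketball: 25.25

Highest: Basketball (25.25)
Lowest: Hockey (6.00)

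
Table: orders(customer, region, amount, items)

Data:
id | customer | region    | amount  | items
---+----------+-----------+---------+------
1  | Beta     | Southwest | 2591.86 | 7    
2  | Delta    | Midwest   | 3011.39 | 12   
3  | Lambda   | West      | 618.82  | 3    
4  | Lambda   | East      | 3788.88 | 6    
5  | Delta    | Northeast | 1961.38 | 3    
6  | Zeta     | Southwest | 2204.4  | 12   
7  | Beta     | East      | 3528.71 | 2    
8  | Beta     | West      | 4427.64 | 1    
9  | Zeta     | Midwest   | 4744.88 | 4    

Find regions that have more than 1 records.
SELECT region, COUNT(*) as cnt
FROM orders
GROUP BY region
HAVING COUNT(*) > 1

Result:
  East: 2
  Midwest: 2
  Southwest: 2
  West: 2

Note: HAVING filters groups after aggregation, WHERE filters rows before.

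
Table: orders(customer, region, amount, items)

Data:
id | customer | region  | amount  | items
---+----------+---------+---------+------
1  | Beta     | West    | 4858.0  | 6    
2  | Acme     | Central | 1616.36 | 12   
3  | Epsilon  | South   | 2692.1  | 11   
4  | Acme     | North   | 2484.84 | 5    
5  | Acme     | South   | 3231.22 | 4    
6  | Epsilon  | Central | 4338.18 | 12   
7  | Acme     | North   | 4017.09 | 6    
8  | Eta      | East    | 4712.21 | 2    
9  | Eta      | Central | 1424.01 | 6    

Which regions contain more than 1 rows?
SELECT region, COUNT(*) as cnt
FROM orders
GROUP BY region
HAVING COUNT(*) > 1

Result:
  Central: 3
  North: 2
  South: 2

Note: HAVING filters groups after aggregation, WHERE filters rows before.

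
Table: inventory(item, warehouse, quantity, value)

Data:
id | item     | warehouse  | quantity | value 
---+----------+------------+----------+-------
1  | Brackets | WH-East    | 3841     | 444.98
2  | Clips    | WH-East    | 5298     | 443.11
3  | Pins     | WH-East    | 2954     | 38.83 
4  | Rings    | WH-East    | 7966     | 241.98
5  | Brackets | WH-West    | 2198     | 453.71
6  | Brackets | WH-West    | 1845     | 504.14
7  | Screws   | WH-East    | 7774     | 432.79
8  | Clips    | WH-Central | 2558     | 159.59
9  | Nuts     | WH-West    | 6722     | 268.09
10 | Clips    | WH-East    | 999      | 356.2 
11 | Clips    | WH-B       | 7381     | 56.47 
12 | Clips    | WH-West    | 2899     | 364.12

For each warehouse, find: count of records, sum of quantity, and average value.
SELECT warehouse,
       COUNT(*) as cnt,
       SUM(quantity) as total_quantity,
       AVG(value) as avg_value
FROM inventory
GROUP BY warehouse

Result:
  WH-B: 1 records, 7381 total quantity, 56.47 avg value
  WH-Central: 1 records, 2558 total quantity, 159.59 avg value
  WH-East: 6 records, 28832 total quantity, 326.32 avg value
  WH-West: 4 records, 13664 total quantity, 397.52 avg value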